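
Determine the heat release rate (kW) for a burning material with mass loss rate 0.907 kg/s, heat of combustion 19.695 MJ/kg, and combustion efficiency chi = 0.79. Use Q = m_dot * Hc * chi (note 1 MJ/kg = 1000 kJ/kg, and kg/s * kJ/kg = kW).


Hc = 19.695 MJ/kg = 19.695 * 1000 kJ/kg = 19695 kJ/kg
Q = 0.907 kg/s * 19695 kJ/kg * 0.79 = 14112 kW

14112 kW


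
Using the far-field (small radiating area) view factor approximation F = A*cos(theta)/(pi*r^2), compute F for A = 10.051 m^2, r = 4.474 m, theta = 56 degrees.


cos(56 deg) = 0.55919
pi*r^2 = 62.884
F = 10.051 * 0.55919 / 62.884 = 0.089378

0.089378


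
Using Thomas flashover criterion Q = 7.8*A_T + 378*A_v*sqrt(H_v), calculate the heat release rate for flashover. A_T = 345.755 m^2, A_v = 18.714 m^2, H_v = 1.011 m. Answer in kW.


7.8*A_T = 2696.889
sqrt(H_v) = 1.0055
378*A_v*sqrt(H_v) = 7112.7
Q = 2696.889 + 7112.7 = 9809.6 kW

9809.6 kW


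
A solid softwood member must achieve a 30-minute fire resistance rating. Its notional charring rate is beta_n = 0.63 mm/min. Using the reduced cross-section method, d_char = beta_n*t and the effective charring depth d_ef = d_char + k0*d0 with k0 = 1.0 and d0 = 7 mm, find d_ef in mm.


d_char = 0.63 * 30 = 18.9 mm
d_ef = 18.9 + 1.0*7 = 25.9 mm

25.9 mm


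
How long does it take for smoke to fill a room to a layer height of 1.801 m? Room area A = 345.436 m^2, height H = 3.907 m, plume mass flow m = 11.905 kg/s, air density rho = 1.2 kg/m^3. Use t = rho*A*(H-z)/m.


H - z = 2.106 m
t = 1.2 * 345.436 * 2.106 / 11.905 = 73.329 s

73.329 s


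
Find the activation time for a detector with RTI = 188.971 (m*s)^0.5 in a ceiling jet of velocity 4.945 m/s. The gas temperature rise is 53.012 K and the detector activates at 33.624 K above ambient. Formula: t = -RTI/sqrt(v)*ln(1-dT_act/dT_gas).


dT_act/dT_gas = 0.63427
ln(1 - 0.63427) = -1.0059
t = -188.971 / sqrt(4.945) * -1.0059 = 85.477 s

85.477 s


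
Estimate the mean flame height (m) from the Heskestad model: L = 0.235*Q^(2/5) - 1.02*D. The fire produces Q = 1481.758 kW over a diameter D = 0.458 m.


Q^(2/5) = 18.549
0.235 * Q^(2/5) = 4.3589
1.02 * D = 0.46716
L = 3.8918 m

3.8918 m


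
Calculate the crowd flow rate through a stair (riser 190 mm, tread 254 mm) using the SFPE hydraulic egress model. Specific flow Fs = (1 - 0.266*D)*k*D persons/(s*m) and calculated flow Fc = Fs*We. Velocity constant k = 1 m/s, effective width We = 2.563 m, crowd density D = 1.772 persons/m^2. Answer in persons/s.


1 - 0.266*D = 1 - 0.266*1.772 = 0.52865
Fs = 0.52865 * 1 * 1.772 = 0.93676 persons/(s*m)
Fc = 0.93676 * 2.563 = 2.4009 persons/s

2.4009 persons/s


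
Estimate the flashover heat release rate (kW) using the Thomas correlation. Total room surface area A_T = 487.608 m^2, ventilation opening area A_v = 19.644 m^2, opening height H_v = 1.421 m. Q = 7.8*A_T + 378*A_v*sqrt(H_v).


7.8*A_T = 3803.3
sqrt(H_v) = 1.1921
378*A_v*sqrt(H_v) = 8851.5
Q = 3803.3 + 8851.5 = 12655 kW

12655 kW


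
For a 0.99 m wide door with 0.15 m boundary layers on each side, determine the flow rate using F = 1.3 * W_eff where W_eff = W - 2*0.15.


W_eff = 0.99 - 0.30 = 0.69 m
F = 1.3 * 0.69 = 0.897 persons/s

0.897 persons/s


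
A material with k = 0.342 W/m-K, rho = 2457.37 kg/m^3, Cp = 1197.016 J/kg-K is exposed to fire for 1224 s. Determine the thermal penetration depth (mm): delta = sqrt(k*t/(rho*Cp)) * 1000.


alpha = 0.342 / (2457.37 * 1197.016) = 1.1627e-07 m^2/s
alpha * t = 0.00014231
delta = sqrt(0.00014231) * 1000 = 11.929 mm

11.929 mm


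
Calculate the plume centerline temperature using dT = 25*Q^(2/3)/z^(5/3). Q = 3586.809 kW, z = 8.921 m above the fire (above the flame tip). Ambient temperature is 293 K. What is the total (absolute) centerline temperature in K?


Q^(2/3) = 234.32
z^(5/3) = 38.373
dT = 25 * 234.32 / 38.373 = 152.66 K
T = 293 + 152.66 = 445.66 K

445.66 K


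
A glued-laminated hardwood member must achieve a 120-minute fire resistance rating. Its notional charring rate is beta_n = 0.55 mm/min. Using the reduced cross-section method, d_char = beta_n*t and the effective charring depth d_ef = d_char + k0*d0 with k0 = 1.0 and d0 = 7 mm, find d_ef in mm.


d_char = 0.55 * 120 = 66 mm
d_ef = 66 + 1.0*7 = 73 mm

73 mm


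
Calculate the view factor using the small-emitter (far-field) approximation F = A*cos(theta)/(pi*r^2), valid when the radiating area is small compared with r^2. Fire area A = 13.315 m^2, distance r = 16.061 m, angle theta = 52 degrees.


cos(52 deg) = 0.61566
pi*r^2 = 810.39
F = 13.315 * 0.61566 / 810.39 = 0.010116

0.010116


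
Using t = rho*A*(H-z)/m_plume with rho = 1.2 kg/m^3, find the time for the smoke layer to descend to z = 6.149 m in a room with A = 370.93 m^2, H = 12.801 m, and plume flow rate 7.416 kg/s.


H - z = 6.652 m
t = 1.2 * 370.93 * 6.652 / 7.416 = 399.26 s

399.26 s


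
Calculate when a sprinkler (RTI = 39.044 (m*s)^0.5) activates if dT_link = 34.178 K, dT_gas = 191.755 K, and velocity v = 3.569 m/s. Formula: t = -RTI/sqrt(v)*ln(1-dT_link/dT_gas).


dT_link/dT_gas = 0.17824
ln(1 - 0.17824) = -0.19630
t = -39.044 / sqrt(3.569) * -0.19630 = 4.0571 s

4.0571 s


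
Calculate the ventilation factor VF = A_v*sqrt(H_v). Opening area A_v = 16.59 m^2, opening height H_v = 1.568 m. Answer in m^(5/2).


sqrt(H_v) = 1.2522
VF = 16.59 * 1.2522 = 20.774 m^(5/2)

20.774 m^(5/2)


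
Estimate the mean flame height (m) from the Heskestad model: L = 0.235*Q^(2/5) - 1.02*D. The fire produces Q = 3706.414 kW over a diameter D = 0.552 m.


Q^(2/5) = 26.766
0.235 * Q^(2/5) = 6.2900
1.02 * D = 0.56304
L = 5.7269 m

5.7269 m


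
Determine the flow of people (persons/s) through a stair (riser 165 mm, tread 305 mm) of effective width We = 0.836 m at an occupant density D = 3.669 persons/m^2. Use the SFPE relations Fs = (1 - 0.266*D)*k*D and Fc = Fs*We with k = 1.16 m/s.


1 - 0.266*D = 1 - 0.266*3.669 = 0.024046
Fs = 0.024046 * 1.16 * 3.669 = 0.10234 persons/(s*m)
Fc = 0.10234 * 0.836 = 0.085557 persons/s

0.085557 persons/s


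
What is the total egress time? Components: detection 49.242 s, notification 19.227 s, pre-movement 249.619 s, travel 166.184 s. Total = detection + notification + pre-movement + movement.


Total = 49.242 + 19.227 + 249.619 + 166.184 = 484.272 s

484.272 s


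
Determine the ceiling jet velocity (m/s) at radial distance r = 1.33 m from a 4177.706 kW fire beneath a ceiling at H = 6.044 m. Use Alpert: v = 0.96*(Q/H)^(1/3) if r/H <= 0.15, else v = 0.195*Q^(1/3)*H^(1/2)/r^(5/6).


r/H = 1.33 / 6.044 = 0.22005
r/H > 0.15, so v = 0.195*Q^(1/3)*H^(1/2)/r^(5/6)
Q^(1/3) = 16.106
H^(1/2) = 2.4585
r^(5/6) = 1.2683
v = 0.195 * 16.106 * 2.4585 / 1.2683 = 6.0879 m/s

6.0879 m/s


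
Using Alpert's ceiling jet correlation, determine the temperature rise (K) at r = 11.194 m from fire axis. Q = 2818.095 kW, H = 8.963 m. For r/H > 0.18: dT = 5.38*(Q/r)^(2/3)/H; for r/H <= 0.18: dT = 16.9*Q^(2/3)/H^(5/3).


r/H = 11.194 / 8.963 = 1.2489
r/H > 0.18, so dT = 5.38*(Q/r)^(2/3)/H
Q/r = 251.75
(Q/r)^(2/3) = 39.870
dT = 5.38 * 39.870 / 8.963 = 23.932 K

23.932 K


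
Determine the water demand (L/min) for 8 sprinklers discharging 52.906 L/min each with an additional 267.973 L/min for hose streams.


Sprinkler demand = 8 * 52.906 = 423.248 L/min
Total = 423.248 + 267.973 = 691.221 L/min

691.221 L/min


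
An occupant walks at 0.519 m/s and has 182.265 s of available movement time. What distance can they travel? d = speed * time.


d = 0.519 * 182.265 = 94.596 m

94.596 m


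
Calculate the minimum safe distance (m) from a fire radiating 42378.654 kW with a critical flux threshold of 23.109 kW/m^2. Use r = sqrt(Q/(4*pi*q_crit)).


4*pi*q_crit = 290.40
Q/(4*pi*q_crit) = 145.93
r = sqrt(145.93) = 12.080 m

12.080 m


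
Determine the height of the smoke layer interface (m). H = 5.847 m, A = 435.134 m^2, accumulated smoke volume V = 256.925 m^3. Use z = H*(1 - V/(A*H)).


V/(A*H) = 0.10098
1 - 0.10098 = 0.89902
z = 5.847 * 0.89902 = 5.2565 m

5.2565 m


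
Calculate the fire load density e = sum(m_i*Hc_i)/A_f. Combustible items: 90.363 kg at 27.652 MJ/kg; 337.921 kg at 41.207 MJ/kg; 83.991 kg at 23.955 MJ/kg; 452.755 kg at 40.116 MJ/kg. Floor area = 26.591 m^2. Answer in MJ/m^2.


Total energy = 90.363*27.652 + 337.921*41.207 + 83.991*23.955 + 452.755*40.116
= 2498.718 + 13924.71 + 2012.004 + 18162.72
= 36598.15 MJ
e = 36598.15 / 26.591 = 1376.3 MJ/m^2

1376.3 MJ/m^2


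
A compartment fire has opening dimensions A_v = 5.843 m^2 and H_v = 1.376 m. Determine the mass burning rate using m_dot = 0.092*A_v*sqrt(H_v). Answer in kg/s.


sqrt(H_v) = 1.1730
m_dot = 0.092 * 5.843 * 1.1730 = 0.63057 kg/s

0.63057 kg/s


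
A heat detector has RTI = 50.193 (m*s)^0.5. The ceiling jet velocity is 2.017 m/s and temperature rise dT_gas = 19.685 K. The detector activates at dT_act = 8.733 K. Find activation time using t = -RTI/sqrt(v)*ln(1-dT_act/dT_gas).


dT_act/dT_gas = 0.44364
ln(1 - 0.44364) = -0.58633
t = -50.193 / sqrt(2.017) * -0.58633 = 20.722 s

20.722 s


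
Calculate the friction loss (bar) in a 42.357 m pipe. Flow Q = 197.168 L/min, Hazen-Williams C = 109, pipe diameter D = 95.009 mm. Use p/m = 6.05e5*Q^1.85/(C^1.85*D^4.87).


Q^1.85 = 17597
C^1.85 = 5878.1
D^4.87 = 4.2827e+09
p/m = 0.00042291 bar/m
p_total = 0.00042291 * 42.357 = 0.017913 bar

0.017913 bar


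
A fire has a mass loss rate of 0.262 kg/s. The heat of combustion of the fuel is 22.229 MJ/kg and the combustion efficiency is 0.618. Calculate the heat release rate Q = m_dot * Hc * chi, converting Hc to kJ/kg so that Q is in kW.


Hc = 22.229 MJ/kg = 22.229 * 1000 kJ/kg = 22229 kJ/kg
Q = 0.262 kg/s * 22229 kJ/kg * 0.618 = 3599.2 kW

3599.2 kW


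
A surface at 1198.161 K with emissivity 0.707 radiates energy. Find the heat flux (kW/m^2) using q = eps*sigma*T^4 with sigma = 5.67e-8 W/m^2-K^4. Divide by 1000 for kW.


T^4 = 2.0609e+12
q = 0.707 * 5.67e-8 * 2.0609e+12 / 1000 = 82.616 kW/m^2

82.616 kW/m^2


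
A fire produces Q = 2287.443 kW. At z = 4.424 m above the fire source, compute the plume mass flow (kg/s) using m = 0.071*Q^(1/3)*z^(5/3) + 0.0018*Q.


Q^(1/3) = 13.176
z^(5/3) = 11.922
First term = 0.071 * 13.176 * 11.922 = 11.153
Second term = 0.0018 * 2287.443 = 4.1174
m = 15.271 kg/s

15.271 kg/s


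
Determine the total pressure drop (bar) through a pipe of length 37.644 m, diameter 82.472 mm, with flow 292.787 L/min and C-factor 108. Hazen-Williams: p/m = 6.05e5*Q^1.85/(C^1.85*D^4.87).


Q^1.85 = 36570
C^1.85 = 5778.8
D^4.87 = 2.1499e+09
p/m = 0.0017809 bar/m
p_total = 0.0017809 * 37.644 = 0.067039 bar

0.067039 bar


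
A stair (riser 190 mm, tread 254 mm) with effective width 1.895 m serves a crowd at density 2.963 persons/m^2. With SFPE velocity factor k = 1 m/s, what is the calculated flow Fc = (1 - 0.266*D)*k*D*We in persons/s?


1 - 0.266*D = 1 - 0.266*2.963 = 0.21184
Fs = 0.21184 * 1 * 2.963 = 0.62769 persons/(s*m)
Fc = 0.62769 * 1.895 = 1.1895 persons/s

1.1895 persons/s


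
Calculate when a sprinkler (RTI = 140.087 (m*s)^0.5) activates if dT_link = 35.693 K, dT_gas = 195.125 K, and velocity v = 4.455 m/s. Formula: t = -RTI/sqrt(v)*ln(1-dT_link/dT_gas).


dT_link/dT_gas = 0.18292
ln(1 - 0.18292) = -0.20202
t = -140.087 / sqrt(4.455) * -0.20202 = 13.408 s

13.408 s


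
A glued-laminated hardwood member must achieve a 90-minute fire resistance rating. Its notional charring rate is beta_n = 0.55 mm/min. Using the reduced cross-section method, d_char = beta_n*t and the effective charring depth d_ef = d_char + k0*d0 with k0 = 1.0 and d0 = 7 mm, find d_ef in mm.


d_char = 0.55 * 90 = 49.5 mm
d_ef = 49.5 + 1.0*7 = 56.5 mm

56.5 mm


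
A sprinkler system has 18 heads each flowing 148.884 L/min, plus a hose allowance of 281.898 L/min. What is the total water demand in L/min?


Sprinkler demand = 18 * 148.884 = 2679.912 L/min
Total = 2679.912 + 281.898 = 2961.81 L/min

2961.81 L/min


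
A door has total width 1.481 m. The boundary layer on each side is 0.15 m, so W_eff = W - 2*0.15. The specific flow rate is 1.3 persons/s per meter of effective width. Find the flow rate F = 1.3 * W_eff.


W_eff = 1.481 - 0.30 = 1.181 m
F = 1.3 * 1.181 = 1.5353 persons/s

1.5353 persons/s


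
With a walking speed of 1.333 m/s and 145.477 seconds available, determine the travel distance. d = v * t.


d = 1.333 * 145.477 = 193.92 m

193.92 m


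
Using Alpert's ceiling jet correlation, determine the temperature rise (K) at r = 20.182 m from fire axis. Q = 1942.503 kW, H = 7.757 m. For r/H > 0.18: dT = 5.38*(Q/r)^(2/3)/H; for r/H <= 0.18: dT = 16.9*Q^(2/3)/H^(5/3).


r/H = 20.182 / 7.757 = 2.6018
r/H > 0.18, so dT = 5.38*(Q/r)^(2/3)/H
Q/r = 96.249
(Q/r)^(2/3) = 21.002
dT = 5.38 * 21.002 / 7.757 = 14.566 K

14.566 K


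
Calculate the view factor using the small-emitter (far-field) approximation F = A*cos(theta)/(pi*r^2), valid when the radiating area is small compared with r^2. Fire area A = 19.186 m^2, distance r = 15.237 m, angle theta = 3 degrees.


cos(3 deg) = 0.99863
pi*r^2 = 729.37
F = 19.186 * 0.99863 / 729.37 = 0.026269

0.026269


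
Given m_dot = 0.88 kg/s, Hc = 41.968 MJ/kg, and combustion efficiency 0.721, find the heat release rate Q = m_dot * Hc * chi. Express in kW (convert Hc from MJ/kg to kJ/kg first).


Hc = 41.968 MJ/kg = 41.968 * 1000 kJ/kg = 41968 kJ/kg
Q = 0.88 kg/s * 41968 kJ/kg * 0.721 = 26628 kW

26628 kW


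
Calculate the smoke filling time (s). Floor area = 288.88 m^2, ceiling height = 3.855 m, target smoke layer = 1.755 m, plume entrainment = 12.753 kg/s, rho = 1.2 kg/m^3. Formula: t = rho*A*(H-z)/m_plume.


H - z = 2.1 m
t = 1.2 * 288.88 * 2.1 / 12.753 = 57.083 s

57.083 s


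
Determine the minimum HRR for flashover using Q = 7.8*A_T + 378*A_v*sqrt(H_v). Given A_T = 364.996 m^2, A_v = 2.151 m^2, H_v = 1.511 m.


7.8*A_T = 2847.0
sqrt(H_v) = 1.2292
378*A_v*sqrt(H_v) = 999.46
Q = 2847.0 + 999.46 = 3846.4 kW

3846.4 kW


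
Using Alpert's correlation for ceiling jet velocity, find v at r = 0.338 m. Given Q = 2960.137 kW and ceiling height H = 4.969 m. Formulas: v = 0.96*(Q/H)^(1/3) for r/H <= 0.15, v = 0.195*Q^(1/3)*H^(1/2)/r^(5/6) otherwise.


r/H = 0.338 / 4.969 = 0.068022
r/H <= 0.15, so v = 0.96*(Q/H)^(1/3)
Q/H = 595.72
(Q/H)^(1/3) = 8.4142
v = 0.96 * 8.4142 = 8.0777 m/s

8.0777 m/s


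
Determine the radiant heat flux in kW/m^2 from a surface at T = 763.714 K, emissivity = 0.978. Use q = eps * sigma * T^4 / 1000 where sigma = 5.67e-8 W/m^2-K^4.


T^4 = 3.4019e+11
q = 0.978 * 5.67e-8 * 3.4019e+11 / 1000 = 18.864 kW/m^2

18.864 kW/m^2


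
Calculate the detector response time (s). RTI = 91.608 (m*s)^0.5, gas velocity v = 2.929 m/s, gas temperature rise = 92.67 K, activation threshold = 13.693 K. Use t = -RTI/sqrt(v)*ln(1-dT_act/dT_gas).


dT_act/dT_gas = 0.14776
ln(1 - 0.14776) = -0.15989
t = -91.608 / sqrt(2.929) * -0.15989 = 8.5583 s

8.5583 s


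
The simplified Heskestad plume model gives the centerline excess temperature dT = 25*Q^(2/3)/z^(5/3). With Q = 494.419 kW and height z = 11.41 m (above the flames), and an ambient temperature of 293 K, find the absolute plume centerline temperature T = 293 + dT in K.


Q^(2/3) = 62.526
z^(5/3) = 57.829
dT = 25 * 62.526 / 57.829 = 27.031 K
T = 293 + 27.031 = 320.03 K

320.03 K


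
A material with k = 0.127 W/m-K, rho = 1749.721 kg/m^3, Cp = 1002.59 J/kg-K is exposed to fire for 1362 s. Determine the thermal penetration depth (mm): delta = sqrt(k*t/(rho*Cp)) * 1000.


alpha = 0.127 / (1749.721 * 1002.59) = 7.2395e-08 m^2/s
alpha * t = 9.8603e-05
delta = sqrt(9.8603e-05) * 1000 = 9.9299 mm

9.9299 mm


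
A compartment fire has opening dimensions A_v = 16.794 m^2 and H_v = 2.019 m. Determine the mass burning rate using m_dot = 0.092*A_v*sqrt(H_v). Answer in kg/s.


sqrt(H_v) = 1.4209
m_dot = 0.092 * 16.794 * 1.4209 = 2.1954 kg/s

2.1954 kg/s


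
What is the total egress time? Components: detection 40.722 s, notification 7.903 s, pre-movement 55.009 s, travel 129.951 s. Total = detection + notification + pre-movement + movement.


Total = 40.722 + 7.903 + 55.009 + 129.951 = 233.585 s

233.585 s


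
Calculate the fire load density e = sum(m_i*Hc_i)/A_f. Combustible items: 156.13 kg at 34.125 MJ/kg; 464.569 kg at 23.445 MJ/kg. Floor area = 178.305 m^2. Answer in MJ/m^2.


Total energy = 156.13*34.125 + 464.569*23.445
= 5327.936 + 10891.82
= 16219.76 MJ
e = 16219.76 / 178.305 = 90.966 MJ/m^2

90.966 MJ/m^2


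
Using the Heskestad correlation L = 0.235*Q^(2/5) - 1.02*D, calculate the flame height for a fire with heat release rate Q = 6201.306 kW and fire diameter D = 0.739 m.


Q^(2/5) = 32.885
0.235 * Q^(2/5) = 7.7279
1.02 * D = 0.75378
L = 6.9741 m

6.9741 m


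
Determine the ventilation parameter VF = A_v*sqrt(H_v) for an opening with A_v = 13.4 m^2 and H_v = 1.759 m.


sqrt(H_v) = 1.3263
VF = 13.4 * 1.3263 = 17.772 m^(5/2)

17.772 m^(5/2)


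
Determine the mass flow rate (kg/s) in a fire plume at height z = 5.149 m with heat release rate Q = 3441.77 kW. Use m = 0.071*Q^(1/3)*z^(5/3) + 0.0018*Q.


Q^(1/3) = 15.098
z^(5/3) = 15.353
First term = 0.071 * 15.098 * 15.353 = 16.459
Second term = 0.0018 * 3441.77 = 6.1952
m = 22.654 kg/s

22.654 kg/s


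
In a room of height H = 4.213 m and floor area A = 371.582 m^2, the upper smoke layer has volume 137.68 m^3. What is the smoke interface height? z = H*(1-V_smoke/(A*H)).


V/(A*H) = 0.087948
1 - 0.087948 = 0.91205
z = 4.213 * 0.91205 = 3.8425 m

3.8425 m


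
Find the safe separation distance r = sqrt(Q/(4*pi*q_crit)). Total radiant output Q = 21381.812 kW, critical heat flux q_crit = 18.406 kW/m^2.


4*pi*q_crit = 231.30
Q/(4*pi*q_crit) = 92.443
r = sqrt(92.443) = 9.6147 m

9.6147 m


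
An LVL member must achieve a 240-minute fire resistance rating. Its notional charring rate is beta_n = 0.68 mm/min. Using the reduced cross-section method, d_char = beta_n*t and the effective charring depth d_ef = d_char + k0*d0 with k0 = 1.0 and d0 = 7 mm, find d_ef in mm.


d_char = 0.68 * 240 = 163.2 mm
d_ef = 163.2 + 1.0*7 = 170.2 mm

170.2 mm


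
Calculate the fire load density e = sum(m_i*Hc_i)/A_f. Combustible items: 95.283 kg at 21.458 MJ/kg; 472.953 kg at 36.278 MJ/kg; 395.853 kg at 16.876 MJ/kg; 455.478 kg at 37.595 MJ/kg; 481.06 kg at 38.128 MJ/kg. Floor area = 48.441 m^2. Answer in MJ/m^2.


Total energy = 95.283*21.458 + 472.953*36.278 + 395.853*16.876 + 455.478*37.595 + 481.06*38.128
= 2044.583 + 17157.79 + 6680.415 + 17123.70 + 18341.86
= 61348.34 MJ
e = 61348.34 / 48.441 = 1266.5 MJ/m^2

1266.5 MJ/m^2


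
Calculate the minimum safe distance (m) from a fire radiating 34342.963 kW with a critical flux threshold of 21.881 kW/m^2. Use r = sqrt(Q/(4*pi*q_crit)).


4*pi*q_crit = 274.96
Q/(4*pi*q_crit) = 124.90
r = sqrt(124.90) = 11.176 m

11.176 m


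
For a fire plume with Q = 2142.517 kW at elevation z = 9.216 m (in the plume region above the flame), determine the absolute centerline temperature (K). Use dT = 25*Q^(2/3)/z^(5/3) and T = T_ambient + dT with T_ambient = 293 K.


Q^(2/3) = 166.19
z^(5/3) = 40.511
dT = 25 * 166.19 / 40.511 = 102.56 K
T = 293 + 102.56 = 395.56 K

395.56 K


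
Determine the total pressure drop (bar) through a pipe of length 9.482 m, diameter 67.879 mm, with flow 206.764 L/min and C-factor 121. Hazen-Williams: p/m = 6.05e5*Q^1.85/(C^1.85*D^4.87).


Q^1.85 = 19214
C^1.85 = 7131.0
D^4.87 = 8.3282e+08
p/m = 0.0019574 bar/m
p_total = 0.0019574 * 9.482 = 0.018560 bar

0.018560 bar


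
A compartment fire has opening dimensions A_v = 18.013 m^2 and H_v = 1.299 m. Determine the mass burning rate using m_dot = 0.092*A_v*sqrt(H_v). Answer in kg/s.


sqrt(H_v) = 1.1397
m_dot = 0.092 * 18.013 * 1.1397 = 1.8888 kg/s

1.8888 kg/s


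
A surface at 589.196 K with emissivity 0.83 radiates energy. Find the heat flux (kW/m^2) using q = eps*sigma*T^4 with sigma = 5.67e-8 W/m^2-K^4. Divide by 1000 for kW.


T^4 = 1.2051e+11
q = 0.83 * 5.67e-8 * 1.2051e+11 / 1000 = 5.6715 kW/m^2

5.6715 kW/m^2


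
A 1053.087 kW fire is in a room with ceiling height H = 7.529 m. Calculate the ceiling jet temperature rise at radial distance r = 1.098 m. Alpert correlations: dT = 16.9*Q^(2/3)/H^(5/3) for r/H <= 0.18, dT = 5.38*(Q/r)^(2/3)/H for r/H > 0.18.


r/H = 1.098 / 7.529 = 0.14584
r/H <= 0.18, so dT = 16.9*Q^(2/3)/H^(5/3)
Q^(2/3) = 103.51
H^(5/3) = 28.922
dT = 16.9 * 103.51 / 28.922 = 60.483 K

60.483 K


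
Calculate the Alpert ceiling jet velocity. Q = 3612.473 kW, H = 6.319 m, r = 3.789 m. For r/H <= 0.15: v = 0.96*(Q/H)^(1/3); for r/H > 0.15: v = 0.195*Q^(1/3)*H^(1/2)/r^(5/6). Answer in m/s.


r/H = 3.789 / 6.319 = 0.59962
r/H > 0.15, so v = 0.195*Q^(1/3)*H^(1/2)/r^(5/6)
Q^(1/3) = 15.344
H^(1/2) = 2.5138
r^(5/6) = 3.0346
v = 0.195 * 15.344 * 2.5138 / 3.0346 = 2.4785 m/s

2.4785 m/s


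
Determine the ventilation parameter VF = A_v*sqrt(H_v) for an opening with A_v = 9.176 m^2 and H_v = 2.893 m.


sqrt(H_v) = 1.7009
VF = 9.176 * 1.7009 = 15.607 m^(5/2)

15.607 m^(5/2)


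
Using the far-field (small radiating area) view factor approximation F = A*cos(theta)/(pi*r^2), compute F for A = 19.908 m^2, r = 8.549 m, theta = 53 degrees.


cos(53 deg) = 0.60182
pi*r^2 = 229.60
F = 19.908 * 0.60182 / 229.60 = 0.052181

0.052181


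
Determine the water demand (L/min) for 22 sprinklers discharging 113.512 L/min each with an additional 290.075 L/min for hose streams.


Sprinkler demand = 22 * 113.512 = 2497.264 L/min
Total = 2497.264 + 290.075 = 2787.339 L/min

2787.339 L/min


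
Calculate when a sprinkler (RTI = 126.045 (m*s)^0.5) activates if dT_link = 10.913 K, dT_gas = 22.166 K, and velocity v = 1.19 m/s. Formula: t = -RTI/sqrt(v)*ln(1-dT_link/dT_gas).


dT_link/dT_gas = 0.49233
ln(1 - 0.49233) = -0.67792
t = -126.045 / sqrt(1.19) * -0.67792 = 78.331 s

78.331 s


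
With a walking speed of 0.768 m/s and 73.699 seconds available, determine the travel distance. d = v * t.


d = 0.768 * 73.699 = 56.601 m

56.601 m


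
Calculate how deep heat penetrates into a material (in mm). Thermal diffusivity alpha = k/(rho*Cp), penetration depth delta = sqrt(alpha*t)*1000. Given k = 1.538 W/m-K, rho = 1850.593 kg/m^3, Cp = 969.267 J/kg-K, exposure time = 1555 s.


alpha = 1.538 / (1850.593 * 969.267) = 8.5744e-07 m^2/s
alpha * t = 0.0013333
delta = sqrt(0.0013333) * 1000 = 36.515 mm

36.515 mm


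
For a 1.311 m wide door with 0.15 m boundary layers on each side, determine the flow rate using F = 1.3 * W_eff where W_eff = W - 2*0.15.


W_eff = 1.311 - 0.30 = 1.011 m
F = 1.3 * 1.011 = 1.3143 persons/s

1.3143 persons/s


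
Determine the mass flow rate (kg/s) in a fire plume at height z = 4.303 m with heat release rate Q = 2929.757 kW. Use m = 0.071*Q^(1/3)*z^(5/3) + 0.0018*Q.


Q^(1/3) = 14.309
z^(5/3) = 11.384
First term = 0.071 * 14.309 * 11.384 = 11.565
Second term = 0.0018 * 2929.757 = 5.2736
m = 16.839 kg/s

16.839 kg/s


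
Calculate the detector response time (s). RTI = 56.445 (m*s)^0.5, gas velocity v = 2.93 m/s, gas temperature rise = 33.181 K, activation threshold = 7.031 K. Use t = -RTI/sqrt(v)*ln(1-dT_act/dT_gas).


dT_act/dT_gas = 0.21190
ln(1 - 0.21190) = -0.23813
t = -56.445 / sqrt(2.93) * -0.23813 = 7.8524 s

7.8524 s


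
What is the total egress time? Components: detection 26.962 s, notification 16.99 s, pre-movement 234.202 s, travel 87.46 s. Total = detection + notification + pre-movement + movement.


Total = 26.962 + 16.99 + 234.202 + 87.46 = 365.614 s

365.614 s


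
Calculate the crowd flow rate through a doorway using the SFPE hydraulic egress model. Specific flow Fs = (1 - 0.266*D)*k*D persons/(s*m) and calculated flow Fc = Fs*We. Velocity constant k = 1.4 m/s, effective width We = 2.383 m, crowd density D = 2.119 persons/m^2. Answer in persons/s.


1 - 0.266*D = 1 - 0.266*2.119 = 0.43635
Fs = 0.43635 * 1.4 * 2.119 = 1.2945 persons/(s*m)
Fc = 1.2945 * 2.383 = 3.0847 persons/s

3.0847 persons/s


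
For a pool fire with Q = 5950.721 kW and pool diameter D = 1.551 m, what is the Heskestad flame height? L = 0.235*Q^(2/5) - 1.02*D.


Q^(2/5) = 32.347
0.235 * Q^(2/5) = 7.6014
1.02 * D = 1.5820
L = 6.0194 m

6.0194 m


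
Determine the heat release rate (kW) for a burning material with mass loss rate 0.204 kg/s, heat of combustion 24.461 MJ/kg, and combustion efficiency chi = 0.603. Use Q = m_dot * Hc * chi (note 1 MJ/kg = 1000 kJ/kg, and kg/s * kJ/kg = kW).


Hc = 24.461 MJ/kg = 24.461 * 1000 kJ/kg = 24461 kJ/kg
Q = 0.204 kg/s * 24461 kJ/kg * 0.603 = 3009.0 kW

3009.0 kW


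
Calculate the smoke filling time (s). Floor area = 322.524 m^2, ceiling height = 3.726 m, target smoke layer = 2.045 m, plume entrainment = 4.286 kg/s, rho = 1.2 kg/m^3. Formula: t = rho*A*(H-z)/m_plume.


H - z = 1.681 m
t = 1.2 * 322.524 * 1.681 / 4.286 = 151.80 s

151.80 s


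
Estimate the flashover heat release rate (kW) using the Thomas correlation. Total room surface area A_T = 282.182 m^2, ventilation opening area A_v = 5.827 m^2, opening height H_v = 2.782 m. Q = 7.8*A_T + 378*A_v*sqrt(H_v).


7.8*A_T = 2201.0
sqrt(H_v) = 1.6679
378*A_v*sqrt(H_v) = 3673.8
Q = 2201.0 + 3673.8 = 5874.8 kW

5874.8 kW


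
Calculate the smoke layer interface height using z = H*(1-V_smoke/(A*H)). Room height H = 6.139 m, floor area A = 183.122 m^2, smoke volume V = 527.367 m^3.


V/(A*H) = 0.46911
1 - 0.46911 = 0.53089
z = 6.139 * 0.53089 = 3.2591 m

3.2591 m


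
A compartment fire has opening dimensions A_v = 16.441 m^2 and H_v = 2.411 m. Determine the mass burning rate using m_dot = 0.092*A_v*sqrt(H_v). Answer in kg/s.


sqrt(H_v) = 1.5527
m_dot = 0.092 * 16.441 * 1.5527 = 2.3486 kg/s

2.3486 kg/s


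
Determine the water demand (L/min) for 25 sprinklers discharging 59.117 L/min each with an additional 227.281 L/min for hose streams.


Sprinkler demand = 25 * 59.117 = 1477.925 L/min
Total = 1477.925 + 227.281 = 1705.206 L/min

1705.206 L/min


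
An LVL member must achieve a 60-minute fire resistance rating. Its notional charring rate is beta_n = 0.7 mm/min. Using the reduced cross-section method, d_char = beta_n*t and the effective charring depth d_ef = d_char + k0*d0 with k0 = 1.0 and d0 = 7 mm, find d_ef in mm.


d_char = 0.7 * 60 = 42 mm
d_ef = 42 + 1.0*7 = 49 mm

49 mm


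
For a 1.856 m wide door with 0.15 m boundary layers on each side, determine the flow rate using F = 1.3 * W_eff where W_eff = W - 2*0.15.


W_eff = 1.856 - 0.30 = 1.556 m
F = 1.3 * 1.556 = 2.0228 persons/s

2.0228 persons/s


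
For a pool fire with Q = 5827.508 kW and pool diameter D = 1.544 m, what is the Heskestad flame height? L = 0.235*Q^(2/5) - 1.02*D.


Q^(2/5) = 32.077
0.235 * Q^(2/5) = 7.5381
1.02 * D = 1.5749
L = 5.9632 m

5.9632 m


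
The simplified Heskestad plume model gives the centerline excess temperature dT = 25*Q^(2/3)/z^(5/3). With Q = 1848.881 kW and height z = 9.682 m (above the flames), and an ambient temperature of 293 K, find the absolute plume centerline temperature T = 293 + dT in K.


Q^(2/3) = 150.64
z^(5/3) = 43.982
dT = 25 * 150.64 / 43.982 = 85.626 K
T = 293 + 85.626 = 378.63 K

378.63 K


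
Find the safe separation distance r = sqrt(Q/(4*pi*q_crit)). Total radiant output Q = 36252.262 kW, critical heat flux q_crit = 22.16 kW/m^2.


4*pi*q_crit = 278.47
Q/(4*pi*q_crit) = 130.18
r = sqrt(130.18) = 11.410 m

11.410 m


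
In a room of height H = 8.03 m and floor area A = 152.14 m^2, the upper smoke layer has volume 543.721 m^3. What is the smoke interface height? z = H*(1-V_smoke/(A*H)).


V/(A*H) = 0.44506
1 - 0.44506 = 0.55494
z = 8.03 * 0.55494 = 4.4562 m

4.4562 m


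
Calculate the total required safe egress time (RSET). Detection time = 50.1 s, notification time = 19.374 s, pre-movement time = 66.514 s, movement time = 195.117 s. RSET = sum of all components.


Total = 50.1 + 19.374 + 66.514 + 195.117 = 331.105 s

331.105 s


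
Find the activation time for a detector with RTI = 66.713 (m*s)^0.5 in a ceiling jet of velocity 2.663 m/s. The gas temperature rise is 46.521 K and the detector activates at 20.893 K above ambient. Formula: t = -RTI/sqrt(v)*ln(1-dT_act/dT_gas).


dT_act/dT_gas = 0.44911
ln(1 - 0.44911) = -0.59622
t = -66.713 / sqrt(2.663) * -0.59622 = 24.374 s

24.374 s


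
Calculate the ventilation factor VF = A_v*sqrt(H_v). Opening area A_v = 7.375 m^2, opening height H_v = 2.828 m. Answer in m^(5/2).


sqrt(H_v) = 1.6817
VF = 7.375 * 1.6817 = 12.402 m^(5/2)

12.402 m^(5/2)


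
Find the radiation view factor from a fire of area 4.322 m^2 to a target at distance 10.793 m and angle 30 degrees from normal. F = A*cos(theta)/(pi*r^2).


cos(30 deg) = 0.86603
pi*r^2 = 365.96
F = 4.322 * 0.86603 / 365.96 = 0.010228

0.010228


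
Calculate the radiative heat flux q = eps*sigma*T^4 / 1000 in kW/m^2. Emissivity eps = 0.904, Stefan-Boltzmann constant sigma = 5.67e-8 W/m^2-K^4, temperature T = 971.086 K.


T^4 = 8.8926e+11
q = 0.904 * 5.67e-8 * 8.8926e+11 / 1000 = 45.581 kW/m^2

45.581 kW/m^2


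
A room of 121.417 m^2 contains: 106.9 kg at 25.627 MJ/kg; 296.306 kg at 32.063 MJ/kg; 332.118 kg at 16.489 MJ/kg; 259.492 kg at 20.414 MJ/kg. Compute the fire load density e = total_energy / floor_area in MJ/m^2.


Total energy = 106.9*25.627 + 296.306*32.063 + 332.118*16.489 + 259.492*20.414
= 2739.526 + 9500.459 + 5476.294 + 5297.270
= 23013.55 MJ
e = 23013.55 / 121.417 = 189.54 MJ/m^2

189.54 MJ/m^2


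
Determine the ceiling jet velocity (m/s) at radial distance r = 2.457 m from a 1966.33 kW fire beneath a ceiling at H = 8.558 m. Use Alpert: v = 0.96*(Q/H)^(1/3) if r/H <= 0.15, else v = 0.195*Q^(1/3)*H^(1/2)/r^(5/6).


r/H = 2.457 / 8.558 = 0.28710
r/H > 0.15, so v = 0.195*Q^(1/3)*H^(1/2)/r^(5/6)
Q^(1/3) = 12.528
H^(1/2) = 2.9254
r^(5/6) = 2.1151
v = 0.195 * 12.528 * 2.9254 / 2.1151 = 3.3788 m/s

3.3788 m/s


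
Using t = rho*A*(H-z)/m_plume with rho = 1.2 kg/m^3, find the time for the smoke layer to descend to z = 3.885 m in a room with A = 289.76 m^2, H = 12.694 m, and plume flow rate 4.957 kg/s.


H - z = 8.809 m
t = 1.2 * 289.76 * 8.809 / 4.957 = 617.91 s

617.91 s


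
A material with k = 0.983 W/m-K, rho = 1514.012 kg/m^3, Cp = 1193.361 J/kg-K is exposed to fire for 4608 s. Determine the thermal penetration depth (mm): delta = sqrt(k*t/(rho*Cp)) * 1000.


alpha = 0.983 / (1514.012 * 1193.361) = 5.4407e-07 m^2/s
alpha * t = 0.0025071
delta = sqrt(0.0025071) * 1000 = 50.071 mm

50.071 mm


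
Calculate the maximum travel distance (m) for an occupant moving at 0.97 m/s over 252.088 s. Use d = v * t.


d = 0.97 * 252.088 = 244.53 m

244.53 m


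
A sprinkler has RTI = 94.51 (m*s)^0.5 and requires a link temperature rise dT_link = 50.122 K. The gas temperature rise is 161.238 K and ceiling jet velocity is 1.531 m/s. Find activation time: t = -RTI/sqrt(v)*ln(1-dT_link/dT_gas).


dT_link/dT_gas = 0.31086
ln(1 - 0.31086) = -0.37231
t = -94.51 / sqrt(1.531) * -0.37231 = 28.437 s

28.437 s


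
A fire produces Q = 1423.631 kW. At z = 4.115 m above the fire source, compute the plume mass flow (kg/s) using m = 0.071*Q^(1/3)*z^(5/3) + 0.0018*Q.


Q^(1/3) = 11.249
z^(5/3) = 10.567
First term = 0.071 * 11.249 * 10.567 = 8.4400
Second term = 0.0018 * 1423.631 = 2.5625
m = 11.002 kg/s

11.002 kg/s


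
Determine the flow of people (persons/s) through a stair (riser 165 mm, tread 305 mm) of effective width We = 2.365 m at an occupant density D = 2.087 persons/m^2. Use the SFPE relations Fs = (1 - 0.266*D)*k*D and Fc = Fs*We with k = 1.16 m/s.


1 - 0.266*D = 1 - 0.266*2.087 = 0.44486
Fs = 0.44486 * 1.16 * 2.087 = 1.0770 persons/(s*m)
Fc = 1.0770 * 2.365 = 2.5470 persons/s

2.5470 persons/s


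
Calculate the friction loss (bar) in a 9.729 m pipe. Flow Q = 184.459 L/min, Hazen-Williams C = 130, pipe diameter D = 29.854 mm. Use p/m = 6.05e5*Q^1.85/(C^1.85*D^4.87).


Q^1.85 = 15557
C^1.85 = 8143.2
D^4.87 = 1.5250e+07
p/m = 0.075790 bar/m
p_total = 0.075790 * 9.729 = 0.73736 bar

0.73736 bar


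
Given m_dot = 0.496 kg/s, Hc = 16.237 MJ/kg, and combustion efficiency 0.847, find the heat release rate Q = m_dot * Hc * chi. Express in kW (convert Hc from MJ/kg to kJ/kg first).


Hc = 16.237 MJ/kg = 16.237 * 1000 kJ/kg = 16237 kJ/kg
Q = 0.496 kg/s * 16237 kJ/kg * 0.847 = 6821.4 kW

6821.4 kW


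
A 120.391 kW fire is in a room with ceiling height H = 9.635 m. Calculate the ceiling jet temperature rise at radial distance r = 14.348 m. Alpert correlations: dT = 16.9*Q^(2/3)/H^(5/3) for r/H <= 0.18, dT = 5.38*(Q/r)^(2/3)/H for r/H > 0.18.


r/H = 14.348 / 9.635 = 1.4892
r/H > 0.18, so dT = 5.38*(Q/r)^(2/3)/H
Q/r = 8.3908
(Q/r)^(2/3) = 4.1292
dT = 5.38 * 4.1292 / 9.635 = 2.3057 K

2.3057 K


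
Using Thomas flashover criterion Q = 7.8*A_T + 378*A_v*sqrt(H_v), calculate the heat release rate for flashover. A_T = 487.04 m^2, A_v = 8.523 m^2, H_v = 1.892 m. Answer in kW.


7.8*A_T = 3798.912
sqrt(H_v) = 1.3755
378*A_v*sqrt(H_v) = 4431.4
Q = 3798.912 + 4431.4 = 8230.4 kW

8230.4 kW


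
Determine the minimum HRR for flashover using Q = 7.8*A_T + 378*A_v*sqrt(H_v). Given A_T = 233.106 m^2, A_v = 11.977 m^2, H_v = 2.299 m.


7.8*A_T = 1818.2
sqrt(H_v) = 1.5162
378*A_v*sqrt(H_v) = 6864.5
Q = 1818.2 + 6864.5 = 8682.7 kW

8682.7 kW


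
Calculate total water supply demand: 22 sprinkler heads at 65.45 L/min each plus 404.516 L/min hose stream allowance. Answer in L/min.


Sprinkler demand = 22 * 65.45 = 1439.9 L/min
Total = 1439.9 + 404.516 = 1844.416 L/min

1844.416 L/min


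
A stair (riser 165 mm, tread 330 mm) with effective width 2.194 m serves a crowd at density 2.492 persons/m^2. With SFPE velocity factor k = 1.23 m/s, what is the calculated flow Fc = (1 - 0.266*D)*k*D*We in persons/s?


1 - 0.266*D = 1 - 0.266*2.492 = 0.33713
Fs = 0.33713 * 1.23 * 2.492 = 1.0334 persons/(s*m)
Fc = 1.0334 * 2.194 = 2.2672 persons/s

2.2672 persons/s


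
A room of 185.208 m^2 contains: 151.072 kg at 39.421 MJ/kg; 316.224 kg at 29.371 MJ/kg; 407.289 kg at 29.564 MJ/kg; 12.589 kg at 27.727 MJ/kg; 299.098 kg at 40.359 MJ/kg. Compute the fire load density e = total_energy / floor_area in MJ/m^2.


Total energy = 151.072*39.421 + 316.224*29.371 + 407.289*29.564 + 12.589*27.727 + 299.098*40.359
= 5955.409 + 9287.815 + 12041.09 + 349.0552 + 12071.30
= 39704.67 MJ
e = 39704.67 / 185.208 = 214.38 MJ/m^2

214.38 MJ/m^2


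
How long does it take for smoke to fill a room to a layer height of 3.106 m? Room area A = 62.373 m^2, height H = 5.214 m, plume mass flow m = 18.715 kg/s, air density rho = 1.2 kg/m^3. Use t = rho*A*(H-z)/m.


H - z = 2.108 m
t = 1.2 * 62.373 * 2.108 / 18.715 = 8.4306 s

8.4306 s


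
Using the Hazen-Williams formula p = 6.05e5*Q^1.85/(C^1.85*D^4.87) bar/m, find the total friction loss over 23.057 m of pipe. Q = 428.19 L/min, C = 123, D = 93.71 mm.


Q^1.85 = 73880
C^1.85 = 7350.6
D^4.87 = 4.0050e+09
p/m = 0.0015183 bar/m
p_total = 0.0015183 * 23.057 = 0.035008 bar

0.035008 bar


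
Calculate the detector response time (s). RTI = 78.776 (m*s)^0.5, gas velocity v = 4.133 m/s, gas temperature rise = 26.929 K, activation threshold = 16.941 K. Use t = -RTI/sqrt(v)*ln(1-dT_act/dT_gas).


dT_act/dT_gas = 0.62910
ln(1 - 0.62910) = -0.99182
t = -78.776 / sqrt(4.133) * -0.99182 = 38.432 s

38.432 s


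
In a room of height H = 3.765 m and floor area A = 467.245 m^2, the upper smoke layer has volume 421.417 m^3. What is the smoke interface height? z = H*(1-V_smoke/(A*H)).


V/(A*H) = 0.23955
1 - 0.23955 = 0.76045
z = 3.765 * 0.76045 = 2.8631 m

2.8631 m


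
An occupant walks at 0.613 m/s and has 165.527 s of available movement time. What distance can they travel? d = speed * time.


d = 0.613 * 165.527 = 101.47 m

101.47 m


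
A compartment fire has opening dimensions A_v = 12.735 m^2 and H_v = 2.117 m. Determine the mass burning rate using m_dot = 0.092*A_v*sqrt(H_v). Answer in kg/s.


sqrt(H_v) = 1.4550
m_dot = 0.092 * 12.735 * 1.4550 = 1.7047 kg/s

1.7047 kg/s


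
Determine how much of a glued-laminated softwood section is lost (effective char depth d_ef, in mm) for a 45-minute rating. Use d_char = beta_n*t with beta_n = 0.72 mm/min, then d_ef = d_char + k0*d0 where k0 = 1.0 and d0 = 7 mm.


d_char = 0.72 * 45 = 32.4 mm
d_ef = 32.4 + 1.0*7 = 39.4 mm

39.4 mm


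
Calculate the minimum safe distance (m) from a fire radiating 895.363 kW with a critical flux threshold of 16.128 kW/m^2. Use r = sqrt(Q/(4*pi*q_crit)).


4*pi*q_crit = 202.67
Q/(4*pi*q_crit) = 4.4178
r = sqrt(4.4178) = 2.1019 m

2.1019 m


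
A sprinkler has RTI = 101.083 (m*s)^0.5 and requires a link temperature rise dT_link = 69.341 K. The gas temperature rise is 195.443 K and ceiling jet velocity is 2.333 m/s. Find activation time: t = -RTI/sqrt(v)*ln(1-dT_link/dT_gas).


dT_link/dT_gas = 0.35479
ln(1 - 0.35479) = -0.43818
t = -101.083 / sqrt(2.333) * -0.43818 = 28.998 s

28.998 s


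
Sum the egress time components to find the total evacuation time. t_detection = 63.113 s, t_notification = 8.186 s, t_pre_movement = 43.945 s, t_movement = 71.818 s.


Total = 63.113 + 8.186 + 43.945 + 71.818 = 187.062 s

187.062 s


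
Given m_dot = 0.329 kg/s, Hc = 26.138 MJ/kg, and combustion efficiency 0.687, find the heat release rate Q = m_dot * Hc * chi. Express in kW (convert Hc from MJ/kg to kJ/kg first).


Hc = 26.138 MJ/kg = 26.138 * 1000 kJ/kg = 26138 kJ/kg
Q = 0.329 kg/s * 26138 kJ/kg * 0.687 = 5907.8 kW

5907.8 kW


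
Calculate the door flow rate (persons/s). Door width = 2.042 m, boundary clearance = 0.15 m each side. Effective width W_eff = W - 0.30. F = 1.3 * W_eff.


W_eff = 2.042 - 0.30 = 1.742 m
F = 1.3 * 1.742 = 2.2646 persons/s

2.2646 persons/s


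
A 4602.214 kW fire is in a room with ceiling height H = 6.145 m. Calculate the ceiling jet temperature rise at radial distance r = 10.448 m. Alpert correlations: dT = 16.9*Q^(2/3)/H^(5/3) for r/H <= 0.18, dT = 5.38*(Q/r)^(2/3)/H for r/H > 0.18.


r/H = 10.448 / 6.145 = 1.7002
r/H > 0.18, so dT = 5.38*(Q/r)^(2/3)/H
Q/r = 440.49
(Q/r)^(2/3) = 57.893
dT = 5.38 * 57.893 / 6.145 = 50.685 K

50.685 K


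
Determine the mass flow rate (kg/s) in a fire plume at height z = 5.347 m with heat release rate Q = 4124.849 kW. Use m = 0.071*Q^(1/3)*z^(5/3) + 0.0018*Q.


Q^(1/3) = 16.037
z^(5/3) = 16.350
First term = 0.071 * 16.037 * 16.350 = 18.617
Second term = 0.0018 * 4124.849 = 7.4247
m = 26.042 kg/s

26.042 kg/s


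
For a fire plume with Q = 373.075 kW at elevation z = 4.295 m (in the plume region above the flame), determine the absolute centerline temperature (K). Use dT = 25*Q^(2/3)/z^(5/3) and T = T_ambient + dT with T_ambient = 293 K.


Q^(2/3) = 51.824
z^(5/3) = 11.349
dT = 25 * 51.824 / 11.349 = 114.16 K
T = 293 + 114.16 = 407.16 K

407.16 K


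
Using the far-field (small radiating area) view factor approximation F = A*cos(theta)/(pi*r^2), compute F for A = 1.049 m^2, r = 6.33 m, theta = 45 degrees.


cos(45 deg) = 0.70711
pi*r^2 = 125.88
F = 1.049 * 0.70711 / 125.88 = 0.0058925

0.0058925


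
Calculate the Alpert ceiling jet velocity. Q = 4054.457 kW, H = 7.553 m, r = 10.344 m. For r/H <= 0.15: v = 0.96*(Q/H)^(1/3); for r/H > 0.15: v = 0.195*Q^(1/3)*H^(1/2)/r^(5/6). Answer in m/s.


r/H = 10.344 / 7.553 = 1.3695
r/H > 0.15, so v = 0.195*Q^(1/3)*H^(1/2)/r^(5/6)
Q^(1/3) = 15.946
H^(1/2) = 2.7483
r^(5/6) = 7.0077
v = 0.195 * 15.946 * 2.7483 / 7.0077 = 1.2195 m/s

1.2195 m/s


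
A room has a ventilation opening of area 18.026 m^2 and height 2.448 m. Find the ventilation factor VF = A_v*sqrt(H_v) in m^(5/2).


sqrt(H_v) = 1.5646
VF = 18.026 * 1.5646 = 28.204 m^(5/2)

28.204 m^(5/2)


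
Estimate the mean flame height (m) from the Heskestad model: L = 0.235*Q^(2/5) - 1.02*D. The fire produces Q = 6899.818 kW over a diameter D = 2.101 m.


Q^(2/5) = 34.319
0.235 * Q^(2/5) = 8.0650
1.02 * D = 2.1430
L = 5.9220 m

5.9220 m
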